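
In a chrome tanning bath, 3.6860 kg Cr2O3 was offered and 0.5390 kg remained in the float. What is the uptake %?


Formula: Uptake = (offered - residual) / offered * 100
Substituting: Uptake = (3.6860 - 0.5390) / 3.6860 * 100
Result: 85.3771 %


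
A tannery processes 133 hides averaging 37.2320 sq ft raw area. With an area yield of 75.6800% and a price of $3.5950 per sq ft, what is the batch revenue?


Raw_total = N * avg_area = 133 * 37.2320 = 4951.8560 sq ft
Finished = Raw_total * yield / 100 = 4951.8560 * 75.6800 / 100 = 3747.5646 sq ft
Value = Finished * price = 3747.5646 * 3.5950 = 13472.4948 $


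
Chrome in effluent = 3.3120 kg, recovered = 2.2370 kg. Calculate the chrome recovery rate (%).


Formula: Recovery = recovered / input * 100
Substituting: Recovery = 2.2370 / 3.3120 * 100
Result: 67.5423 %


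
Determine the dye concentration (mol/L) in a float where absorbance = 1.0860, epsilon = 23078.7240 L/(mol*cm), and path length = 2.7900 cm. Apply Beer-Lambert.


Formula: c = A / (epsilon * l)
Substituting: c = 1.0860 / (23078.7240 * 2.7900)
Result: 1.6866e-05 mol/L


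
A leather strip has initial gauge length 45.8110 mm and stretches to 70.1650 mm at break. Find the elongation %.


Formula: Elongation = (Lf - L0) / L0 * 100
Substituting: Elongation = (70.1650 - 45.8110) / 45.8110 * 100
Result: 53.1619 %


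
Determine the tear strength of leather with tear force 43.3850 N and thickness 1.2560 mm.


Formula: Tear strength = force / thickness
Substituting: Tear strength = 43.3850 / 1.2560
Result: 34.5422 N/mm


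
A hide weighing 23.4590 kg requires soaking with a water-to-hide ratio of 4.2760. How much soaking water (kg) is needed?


Formula: Water = hide_weight * ratio
Substituting: Water = 23.4590 * 4.2760
Result: 100.3107 kg


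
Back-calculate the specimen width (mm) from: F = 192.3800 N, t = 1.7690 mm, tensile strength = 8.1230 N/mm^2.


Formula: w = F / (TS * t)
Substituting: w = 192.3800 / (8.1230 * 1.7690)
Result: 13.3880 mm


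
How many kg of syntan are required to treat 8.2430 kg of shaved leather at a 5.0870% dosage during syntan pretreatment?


Formula: Syntan = substrate * pct / 100
Substituting: Syntan = 8.2430 * 5.0870 / 100
Result: 0.4193 kg


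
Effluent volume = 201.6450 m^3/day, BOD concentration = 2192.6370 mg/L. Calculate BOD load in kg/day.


Formula: BOD_load = volume * conc / 1000
Substituting: BOD_load = 201.6450 * 2192.6370 / 1000
Result: 442.1343 kg/day


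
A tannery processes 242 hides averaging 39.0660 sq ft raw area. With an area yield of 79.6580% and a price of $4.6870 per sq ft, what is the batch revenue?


Raw_total = N * avg_area = 242 * 39.0660 = 9453.9720 sq ft
Finished = Raw_total * yield / 100 = 9453.9720 * 79.6580 / 100 = 7530.8450 sq ft
Value = Finished * price = 7530.8450 * 4.6870 = 35297.0706 $


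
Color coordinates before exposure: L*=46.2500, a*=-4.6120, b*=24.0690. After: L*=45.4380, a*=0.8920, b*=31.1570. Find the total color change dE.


dL = -0.8120, da = 5.5040, db = 7.0880
dE = sqrt((-0.8120)^2 + 5.5040^2 + 7.0880^2) = 9.0107


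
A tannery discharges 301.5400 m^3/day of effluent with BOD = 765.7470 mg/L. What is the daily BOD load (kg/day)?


Formula: BOD_load = volume * conc / 1000
Substituting: BOD_load = 301.5400 * 765.7470 / 1000
Result: 230.9034 kg/day


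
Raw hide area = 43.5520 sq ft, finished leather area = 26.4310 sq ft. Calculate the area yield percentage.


Formula: Yield = finished / raw * 100
Substituting: Yield = 26.4310 / 43.5520 * 100
Result: 60.6884 %


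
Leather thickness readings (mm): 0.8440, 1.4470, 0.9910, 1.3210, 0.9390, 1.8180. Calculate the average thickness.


Formula: Average = sum / n
Substituting: Average = 7.3600 / 6
Result: 1.2267 mm


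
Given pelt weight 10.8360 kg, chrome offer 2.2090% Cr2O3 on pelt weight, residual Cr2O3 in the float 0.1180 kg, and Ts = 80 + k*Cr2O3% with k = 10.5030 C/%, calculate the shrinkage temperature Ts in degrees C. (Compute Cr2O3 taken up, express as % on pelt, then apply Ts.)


Offered = pelt * offer_pct / 100 = 10.8360 * 2.2090 / 100 = 0.2394 kg
Uptake = offered - residual = 0.2394 - 0.1180 = 0.1214 kg
Cr2O3% on pelt = uptake / pelt * 100 = 0.1214 / 10.8360 * 100 = 1.1200 %
Ts = 80 + k * Cr2O3% = 80 + 10.5030 * 1.1200 = 91.7638 C


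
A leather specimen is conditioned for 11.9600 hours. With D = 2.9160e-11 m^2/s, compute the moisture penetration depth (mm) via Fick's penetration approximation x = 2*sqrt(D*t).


t = 11.9600 hr * 3600 = 43056.0000 s
D * t = 2.9160e-11 * 43056.0000 = 1.2555e-06
x = 2 * sqrt(D*t) = 2 * sqrt(1.2555e-06) = 0.00224099 m = 2.2410 mm


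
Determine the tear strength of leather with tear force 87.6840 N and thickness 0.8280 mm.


Formula: Tear strength = force / thickness
Substituting: Tear strength = 87.6840 / 0.8280
Result: 105.8986 N/mm


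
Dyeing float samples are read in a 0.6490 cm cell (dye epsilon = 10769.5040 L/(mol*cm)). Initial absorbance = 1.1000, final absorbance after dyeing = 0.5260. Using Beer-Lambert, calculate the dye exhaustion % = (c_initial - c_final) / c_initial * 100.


c_initial = A_i / (epsilon * l) = 1.1000 / (10769.5040 * 0.6490) = 1.5738e-04 mol/L
c_final = A_f / (epsilon * l) = 0.5260 / (10769.5040 * 0.6490) = 7.5257e-05 mol/L
Exhaustion = (c_initial - c_final) / c_initial * 100 = (1.5738e-04 - 7.5257e-05) / 1.5738e-04 * 100 = 52.1818 %


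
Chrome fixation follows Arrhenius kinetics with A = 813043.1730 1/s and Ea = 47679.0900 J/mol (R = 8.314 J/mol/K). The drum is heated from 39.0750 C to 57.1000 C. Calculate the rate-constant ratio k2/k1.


T1 = 39.0750 + 273.15 = 312.2250 K; T2 = 57.1000 + 273.15 = 330.2500 K
k1 = A * exp(-Ea/(R*T1)) = 813043.1730 * exp(-47679.0900/(8.314*312.2250)) = 0.00857444 1/s
k2 = A * exp(-Ea/(R*T2)) = 813043.1730 * exp(-47679.0900/(8.314*330.2500)) = 0.023366 1/s
k2/k1 = 0.023366 / 0.00857444 = 2.7251


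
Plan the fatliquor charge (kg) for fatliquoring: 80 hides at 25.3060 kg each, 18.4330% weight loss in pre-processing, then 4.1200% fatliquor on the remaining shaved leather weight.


Total_raw = N * avg_wt = 80 * 25.3060 = 2024.4800 kg
Substrate = Total_raw * (1 - loss/100) = 2024.4800 * (1 - 18.4330/100) = 1651.3076 kg
Fat = Substrate * pct / 100 = 1651.3076 * 4.1200 / 100 = 68.0339 kg


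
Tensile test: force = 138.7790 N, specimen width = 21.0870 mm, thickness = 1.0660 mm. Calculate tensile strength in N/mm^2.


Formula: TS = force / (width * thickness)
Substituting: TS = 138.7790 / (21.0870 * 1.0660)
Result: 6.1738 N/mm^2


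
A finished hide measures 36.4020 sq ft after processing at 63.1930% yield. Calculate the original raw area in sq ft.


Formula: raw = finished * 100 / yield
Substituting: raw = 36.4020 * 100 / 63.1930
Result: 57.6045 sq ft


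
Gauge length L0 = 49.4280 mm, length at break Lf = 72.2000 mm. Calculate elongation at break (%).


Formula: Elongation = (Lf - L0) / L0 * 100
Substituting: Elongation = (72.2000 - 49.4280) / 49.4280 * 100
Result: 46.0711 %


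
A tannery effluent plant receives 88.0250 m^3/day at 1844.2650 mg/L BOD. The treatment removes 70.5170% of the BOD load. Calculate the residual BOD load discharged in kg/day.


Load_in = volume * conc / 1000 = 88.0250 * 1844.2650 / 1000 = 162.3414 kg/day
Removed = Load_in * eff / 100 = 162.3414 * 70.5170 / 100 = 114.4783 kg/day
Load_out = Load_in - Removed = 162.3414 - 114.4783 = 47.8631 kg/day


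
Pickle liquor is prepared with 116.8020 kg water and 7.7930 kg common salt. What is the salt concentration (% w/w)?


Formula: Conc = salt / (water + salt) * 100
Substituting: Conc = 7.7930 / (116.8020 + 7.7930) * 100
Result: 6.2547 %


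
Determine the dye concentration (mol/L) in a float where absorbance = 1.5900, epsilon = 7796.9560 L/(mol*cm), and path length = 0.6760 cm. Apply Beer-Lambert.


Formula: c = A / (epsilon * l)
Substituting: c = 1.5900 / (7796.9560 * 0.6760)
Result: 3.0167e-04 mol/L


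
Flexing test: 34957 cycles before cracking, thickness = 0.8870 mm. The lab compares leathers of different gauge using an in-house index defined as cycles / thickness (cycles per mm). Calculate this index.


Formula: Index = cycles / thickness
Substituting: Index = 34957 / 0.8870
Result: 39410.3720 cycles/mm


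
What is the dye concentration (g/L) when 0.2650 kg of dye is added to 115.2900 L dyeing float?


Formula: Conc = dye_mass(kg) / volume(L) * 1000
Substituting: Conc = 0.2650 / 115.2900 * 1000
Result: 2.2986 g/L


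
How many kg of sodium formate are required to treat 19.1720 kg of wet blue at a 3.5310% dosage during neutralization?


Formula: Neutralizer = substrate * pct / 100
Substituting: Neutralizer = 19.1720 * 3.5310 / 100
Result: 0.6770 kg


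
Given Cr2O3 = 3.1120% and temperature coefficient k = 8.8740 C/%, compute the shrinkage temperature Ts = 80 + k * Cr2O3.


Formula: Ts = 80 + k * Cr2O3
Substituting: Ts = 80 + 8.8740 * 3.1120
Result: 107.6159 C


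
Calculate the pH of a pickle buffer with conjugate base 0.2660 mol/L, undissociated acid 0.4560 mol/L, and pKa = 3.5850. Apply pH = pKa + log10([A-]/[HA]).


ratio = [A-] / [HA] = 0.2660 / 0.4560 = 0.5833
log10(ratio) = -0.2341
pH = pKa + log10(ratio) = 3.5850 - 0.2341 = 3.3509


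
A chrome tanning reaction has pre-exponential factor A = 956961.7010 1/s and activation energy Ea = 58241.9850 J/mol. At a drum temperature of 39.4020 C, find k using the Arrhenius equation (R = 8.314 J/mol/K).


T_K = T_C + 273.15 = 39.4020 + 273.15 = 312.5520 K
exponent = -Ea / (R * T_K) = -58241.9850 / (8.314 * 312.5520) = -22.4132
k = A * exp(exponent) = 956961.7010 * exp(-22.4132) = 1.7659e-04 1/s


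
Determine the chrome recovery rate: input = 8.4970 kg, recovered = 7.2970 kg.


Formula: Recovery = recovered / input * 100
Substituting: Recovery = 7.2970 / 8.4970 * 100
Result: 85.8774 %


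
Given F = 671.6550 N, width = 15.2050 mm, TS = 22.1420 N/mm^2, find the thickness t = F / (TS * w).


Formula: t = F / (TS * w)
Substituting: t = 671.6550 / (22.1420 * 15.2050)
Result: 1.9950 mm


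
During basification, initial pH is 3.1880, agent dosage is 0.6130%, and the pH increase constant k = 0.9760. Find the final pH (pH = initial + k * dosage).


Formula: pH_final = pH_initial + k * base_pct
Substituting: pH_final = 3.1880 + 0.9760 * 0.6130
Result: 3.7863


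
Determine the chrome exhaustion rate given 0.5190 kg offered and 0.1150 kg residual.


Formula: Uptake = (offered - residual) / offered * 100
Substituting: Uptake = (0.5190 - 0.1150) / 0.5190 * 100
Result: 77.8420 %


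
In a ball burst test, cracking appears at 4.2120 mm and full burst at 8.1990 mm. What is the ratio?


Formula: Ratio = crack / burst
Substituting: Ratio = 4.2120 / 8.1990
Result: 0.5137


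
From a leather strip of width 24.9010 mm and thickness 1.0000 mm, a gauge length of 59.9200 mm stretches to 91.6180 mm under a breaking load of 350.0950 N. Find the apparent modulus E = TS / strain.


TS = F / (w * t) = 350.0950 / (24.9010 * 1.0000) = 14.0595 N/mm^2
strain = (Lf - L0) / L0 = (91.6180 - 59.9200) / 59.9200 = 0.5290
E = TS / strain = 14.0595 / 0.5290 = 26.5772 N/mm^2


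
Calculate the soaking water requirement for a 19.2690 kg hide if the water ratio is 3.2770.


Formula: Water = hide_weight * ratio
Substituting: Water = 19.2690 * 3.2770
Result: 63.1445 kg


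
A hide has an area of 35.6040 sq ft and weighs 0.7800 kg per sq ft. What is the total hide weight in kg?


Formula: Weight = area * weight_per_sqft
Substituting: Weight = 35.6040 * 0.7800
Result: 27.7711 kg


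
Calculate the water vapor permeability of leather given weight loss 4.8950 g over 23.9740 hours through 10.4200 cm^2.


Formula: WVP = loss / (area * time)
Substituting: WVP = 4.8950 / (10.4200 * 23.9740)
Result: 0.019595 g/(cm^2*hr)


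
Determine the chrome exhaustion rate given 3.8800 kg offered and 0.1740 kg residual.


Formula: Uptake = (offered - residual) / offered * 100
Substituting: Uptake = (3.8800 - 0.1740) / 3.8800 * 100
Result: 95.5155 %


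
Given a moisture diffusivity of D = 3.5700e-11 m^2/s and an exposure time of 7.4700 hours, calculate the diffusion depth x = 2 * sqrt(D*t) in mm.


t = 7.4700 hr * 3600 = 26892.0000 s
D * t = 3.5700e-11 * 26892.0000 = 9.6004e-07
x = 2 * sqrt(D*t) = 2 * sqrt(9.6004e-07) = 0.00195964 m = 1.9596 mm


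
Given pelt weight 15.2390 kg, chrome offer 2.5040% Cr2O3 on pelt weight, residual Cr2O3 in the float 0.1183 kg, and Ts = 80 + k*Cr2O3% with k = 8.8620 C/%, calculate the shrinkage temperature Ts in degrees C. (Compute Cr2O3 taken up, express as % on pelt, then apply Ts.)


Offered = pelt * offer_pct / 100 = 15.2390 * 2.5040 / 100 = 0.3816 kg
Uptake = offered - residual = 0.3816 - 0.1183 = 0.2633 kg
Cr2O3% on pelt = uptake / pelt * 100 = 0.2633 / 15.2390 * 100 = 1.7277 %
Ts = 80 + k * Cr2O3% = 80 + 8.8620 * 1.7277 = 95.3109 C


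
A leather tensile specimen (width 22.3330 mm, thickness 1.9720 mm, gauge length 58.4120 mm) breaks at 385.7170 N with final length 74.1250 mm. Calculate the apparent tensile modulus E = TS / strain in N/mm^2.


TS = F / (w * t) = 385.7170 / (22.3330 * 1.9720) = 8.7582 N/mm^2
strain = (Lf - L0) / L0 = (74.1250 - 58.4120) / 58.4120 = 0.2690
E = TS / strain = 8.7582 / 0.2690 = 32.5580 N/mm^2


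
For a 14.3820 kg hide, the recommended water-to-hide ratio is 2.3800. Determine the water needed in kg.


Formula: Water = hide_weight * ratio
Substituting: Water = 14.3820 * 2.3800
Result: 34.2292 kg


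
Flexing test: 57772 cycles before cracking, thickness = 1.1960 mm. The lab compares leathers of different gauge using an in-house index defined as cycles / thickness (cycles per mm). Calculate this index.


Formula: Index = cycles / thickness
Substituting: Index = 57772 / 1.1960
Result: 48304.3478 cycles/mm


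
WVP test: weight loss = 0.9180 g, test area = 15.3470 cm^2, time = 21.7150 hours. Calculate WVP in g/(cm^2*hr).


Formula: WVP = loss / (area * time)
Substituting: WVP = 0.9180 / (15.3470 * 21.7150)
Result: 0.00275461 g/(cm^2*hr)


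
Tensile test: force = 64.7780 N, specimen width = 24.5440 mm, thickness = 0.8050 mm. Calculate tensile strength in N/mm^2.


Formula: TS = force / (width * thickness)
Substituting: TS = 64.7780 / (24.5440 * 0.8050)
Result: 3.2786 N/mm^2


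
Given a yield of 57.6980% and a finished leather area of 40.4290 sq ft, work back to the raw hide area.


Formula: raw = finished * 100 / yield
Substituting: raw = 40.4290 * 100 / 57.6980
Result: 70.0700 sq ft


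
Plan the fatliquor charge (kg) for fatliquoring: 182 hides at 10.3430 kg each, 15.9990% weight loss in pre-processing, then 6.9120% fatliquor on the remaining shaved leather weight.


Total_raw = N * avg_wt = 182 * 10.3430 = 1882.4260 kg
Substrate = Total_raw * (1 - loss/100) = 1882.4260 * (1 - 15.9990/100) = 1581.2567 kg
Fat = Substrate * pct / 100 = 1581.2567 * 6.9120 / 100 = 109.2965 kg


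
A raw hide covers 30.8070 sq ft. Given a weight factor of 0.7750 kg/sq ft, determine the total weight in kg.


Formula: Weight = area * weight_per_sqft
Substituting: Weight = 30.8070 * 0.7750
Result: 23.8754 kg


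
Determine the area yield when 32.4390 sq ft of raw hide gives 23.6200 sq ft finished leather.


Formula: Yield = finished / raw * 100
Substituting: Yield = 23.6200 / 32.4390 * 100
Result: 72.8136 %


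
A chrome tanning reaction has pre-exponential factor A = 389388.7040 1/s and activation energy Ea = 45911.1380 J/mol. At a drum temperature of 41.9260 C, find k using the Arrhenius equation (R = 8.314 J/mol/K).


T_K = T_C + 273.15 = 41.9260 + 273.15 = 315.0760 K
exponent = -Ea / (R * T_K) = -45911.1380 / (8.314 * 315.0760) = -17.5264
k = A * exp(exponent) = 389388.7040 * exp(-17.5264) = 0.0095228 1/s


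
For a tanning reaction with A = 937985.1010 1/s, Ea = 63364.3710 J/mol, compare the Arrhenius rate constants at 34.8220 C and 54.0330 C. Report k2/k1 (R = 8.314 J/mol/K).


T1 = 34.8220 + 273.15 = 307.9720 K; T2 = 54.0330 + 273.15 = 327.1830 K
k1 = A * exp(-Ea/(R*T1)) = 937985.1010 * exp(-63364.3710/(8.314*307.9720)) = 1.6776e-05 1/s
k2 = A * exp(-Ea/(R*T2)) = 937985.1010 * exp(-63364.3710/(8.314*327.1830)) = 7.1735e-05 1/s
k2/k1 = 7.1735e-05 / 1.6776e-05 = 4.2762


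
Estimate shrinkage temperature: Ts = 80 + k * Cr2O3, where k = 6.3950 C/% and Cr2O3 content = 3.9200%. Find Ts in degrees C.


Formula: Ts = 80 + k * Cr2O3
Substituting: Ts = 80 + 6.3950 * 3.9200
Result: 105.0684 C


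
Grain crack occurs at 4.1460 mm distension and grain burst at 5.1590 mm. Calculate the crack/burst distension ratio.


Formula: Ratio = crack / burst
Substituting: Ratio = 4.1460 / 5.1590
Result: 0.8036


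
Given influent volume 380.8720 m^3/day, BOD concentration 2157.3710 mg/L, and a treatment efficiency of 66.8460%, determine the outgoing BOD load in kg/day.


Load_in = volume * conc / 1000 = 380.8720 * 2157.3710 / 1000 = 821.6822 kg/day
Removed = Load_in * eff / 100 = 821.6822 * 66.8460 / 100 = 549.2617 kg/day
Load_out = Load_in - Removed = 821.6822 - 549.2617 = 272.4205 kg/day


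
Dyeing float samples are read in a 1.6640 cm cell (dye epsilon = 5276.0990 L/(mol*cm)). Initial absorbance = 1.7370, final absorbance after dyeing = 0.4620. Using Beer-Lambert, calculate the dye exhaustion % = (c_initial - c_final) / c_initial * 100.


c_initial = A_i / (epsilon * l) = 1.7370 / (5276.0990 * 1.6640) = 1.9785e-04 mol/L
c_final = A_f / (epsilon * l) = 0.4620 / (5276.0990 * 1.6640) = 5.2623e-05 mol/L
Exhaustion = (c_initial - c_final) / c_initial * 100 = (1.9785e-04 - 5.2623e-05) / 1.9785e-04 * 100 = 73.4024 %


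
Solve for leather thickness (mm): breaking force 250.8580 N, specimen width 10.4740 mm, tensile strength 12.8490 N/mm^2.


Formula: t = F / (TS * w)
Substituting: t = 250.8580 / (12.8490 * 10.4740)
Result: 1.8640 mm


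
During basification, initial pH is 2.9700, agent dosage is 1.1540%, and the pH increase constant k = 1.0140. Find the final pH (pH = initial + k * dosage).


Formula: pH_final = pH_initial + k * base_pct
Substituting: pH_final = 2.9700 + 1.0140 * 1.1540
Result: 4.1402


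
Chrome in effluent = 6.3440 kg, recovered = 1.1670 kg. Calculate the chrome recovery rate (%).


Formula: Recovery = recovered / input * 100
Substituting: Recovery = 1.1670 / 6.3440 * 100
Result: 18.3953 %


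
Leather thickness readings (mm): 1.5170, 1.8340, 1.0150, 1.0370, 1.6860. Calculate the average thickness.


Formula: Average = sum / n
Substituting: Average = 7.0890 / 5
Result: 1.4178 mm


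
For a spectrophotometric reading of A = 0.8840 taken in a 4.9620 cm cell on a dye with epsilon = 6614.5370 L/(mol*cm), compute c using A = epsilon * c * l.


Formula: c = A / (epsilon * l)
Substituting: c = 0.8840 / (6614.5370 * 4.9620)
Result: 2.6934e-05 mol/L


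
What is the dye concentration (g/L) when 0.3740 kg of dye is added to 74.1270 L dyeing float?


Formula: Conc = dye_mass(kg) / volume(L) * 1000
Substituting: Conc = 0.3740 / 74.1270 * 1000
Result: 5.0454 g/L


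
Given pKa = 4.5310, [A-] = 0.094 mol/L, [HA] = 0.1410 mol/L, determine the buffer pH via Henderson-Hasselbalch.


ratio = [A-] / [HA] = 0.094 / 0.1410 = 0.6667
log10(ratio) = -0.1761
pH = pKa + log10(ratio) = 4.5310 - 0.1761 = 4.3549


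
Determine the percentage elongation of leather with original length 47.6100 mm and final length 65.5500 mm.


Formula: Elongation = (Lf - L0) / L0 * 100
Substituting: Elongation = (65.5500 - 47.6100) / 47.6100 * 100
Result: 37.6812 %


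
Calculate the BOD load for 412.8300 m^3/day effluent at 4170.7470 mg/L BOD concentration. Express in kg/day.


Formula: BOD_load = volume * conc / 1000
Substituting: BOD_load = 412.8300 * 4170.7470 / 1000
Result: 1721.8095 kg/day


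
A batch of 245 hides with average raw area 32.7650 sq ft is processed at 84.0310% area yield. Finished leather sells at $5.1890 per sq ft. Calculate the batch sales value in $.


Raw_total = N * avg_area = 245 * 32.7650 = 8027.4250 sq ft
Finished = Raw_total * yield / 100 = 8027.4250 * 84.0310 / 100 = 6745.5255 sq ft
Value = Finished * price = 6745.5255 * 5.1890 = 35002.5318 $


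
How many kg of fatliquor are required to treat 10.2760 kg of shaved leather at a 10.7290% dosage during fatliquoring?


Formula: Fat = substrate * pct / 100
Substituting: Fat = 10.2760 * 10.7290 / 100
Result: 1.1025 kg


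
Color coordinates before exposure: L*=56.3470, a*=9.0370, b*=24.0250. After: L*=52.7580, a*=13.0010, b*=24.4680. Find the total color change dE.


dL = -3.5890, da = 3.9640, db = 0.4430
dE = sqrt((-3.5890)^2 + 3.9640^2 + 0.4430^2) = 5.3657


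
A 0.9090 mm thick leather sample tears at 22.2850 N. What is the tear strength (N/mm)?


Formula: Tear strength = force / thickness
Substituting: Tear strength = 22.2850 / 0.9090
Result: 24.5160 N/mm


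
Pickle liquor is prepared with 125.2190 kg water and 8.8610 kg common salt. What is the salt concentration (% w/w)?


Formula: Conc = salt / (water + salt) * 100
Substituting: Conc = 8.8610 / (125.2190 + 8.8610) * 100
Result: 6.6087 %


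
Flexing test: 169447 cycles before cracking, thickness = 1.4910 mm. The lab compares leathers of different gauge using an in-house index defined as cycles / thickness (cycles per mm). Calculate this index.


Formula: Index = cycles / thickness
Substituting: Index = 169447 / 1.4910
Result: 113646.5459 cycles/mm


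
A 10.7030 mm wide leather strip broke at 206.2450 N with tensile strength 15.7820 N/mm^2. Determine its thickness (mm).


Formula: t = F / (TS * w)
Substituting: t = 206.2450 / (15.7820 * 10.7030)
Result: 1.2210 mm


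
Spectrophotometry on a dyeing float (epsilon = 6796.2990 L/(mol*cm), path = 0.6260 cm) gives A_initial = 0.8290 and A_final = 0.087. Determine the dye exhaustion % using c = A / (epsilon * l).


c_initial = A_i / (epsilon * l) = 0.8290 / (6796.2990 * 0.6260) = 1.9485e-04 mol/L
c_final = A_f / (epsilon * l) = 0.087 / (6796.2990 * 0.6260) = 2.0449e-05 mol/L
Exhaustion = (c_initial - c_final) / c_initial * 100 = (1.9485e-04 - 2.0449e-05) / 1.9485e-04 * 100 = 89.5054 %


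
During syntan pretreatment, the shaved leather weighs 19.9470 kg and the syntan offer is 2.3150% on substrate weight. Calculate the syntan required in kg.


Formula: Syntan = substrate * pct / 100
Substituting: Syntan = 19.9470 * 2.3150 / 100
Result: 0.4618 kg


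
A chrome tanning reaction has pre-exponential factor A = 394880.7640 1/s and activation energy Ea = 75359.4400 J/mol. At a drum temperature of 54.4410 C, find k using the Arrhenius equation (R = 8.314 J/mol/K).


T_K = T_C + 273.15 = 54.4410 + 273.15 = 327.5910 K
exponent = -Ea / (R * T_K) = -75359.4400 / (8.314 * 327.5910) = -27.6691
k = A * exp(exponent) = 394880.7640 * exp(-27.6691) = 3.8011e-07 1/s


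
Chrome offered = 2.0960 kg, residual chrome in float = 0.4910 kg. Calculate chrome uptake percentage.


Formula: Uptake = (offered - residual) / offered * 100
Substituting: Uptake = (2.0960 - 0.4910) / 2.0960 * 100
Result: 76.5744 %


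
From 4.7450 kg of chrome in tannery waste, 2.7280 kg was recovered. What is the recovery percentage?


Formula: Recovery = recovered / input * 100
Substituting: Recovery = 2.7280 / 4.7450 * 100
Result: 57.4921 %


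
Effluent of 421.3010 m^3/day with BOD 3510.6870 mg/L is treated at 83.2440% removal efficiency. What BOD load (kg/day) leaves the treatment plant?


Load_in = volume * conc / 1000 = 421.3010 * 3510.6870 / 1000 = 1479.0559 kg/day
Removed = Load_in * eff / 100 = 1479.0559 * 83.2440 / 100 = 1231.2253 kg/day
Load_out = Load_in - Removed = 1479.0559 - 1231.2253 = 247.8306 kg/day


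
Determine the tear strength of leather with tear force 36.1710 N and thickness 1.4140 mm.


Formula: Tear strength = force / thickness
Substituting: Tear strength = 36.1710 / 1.4140
Result: 25.5806 N/mm


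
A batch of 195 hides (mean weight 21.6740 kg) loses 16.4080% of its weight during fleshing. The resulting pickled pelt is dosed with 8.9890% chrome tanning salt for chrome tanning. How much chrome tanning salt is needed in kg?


Total_raw = N * avg_wt = 195 * 21.6740 = 4226.4300 kg
Substrate = Total_raw * (1 - loss/100) = 4226.4300 * (1 - 16.4080/100) = 3532.9574 kg
Chrome = Substrate * pct / 100 = 3532.9574 * 8.9890 / 100 = 317.5775 kg


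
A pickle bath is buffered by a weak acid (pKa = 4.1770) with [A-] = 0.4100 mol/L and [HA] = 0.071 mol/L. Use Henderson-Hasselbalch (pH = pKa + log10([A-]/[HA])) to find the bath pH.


ratio = [A-] / [HA] = 0.4100 / 0.071 = 5.7746
log10(ratio) = 0.7615
pH = pKa + log10(ratio) = 4.1770 + 0.7615 = 4.9385


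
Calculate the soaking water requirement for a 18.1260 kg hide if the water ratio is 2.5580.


Formula: Water = hide_weight * ratio
Substituting: Water = 18.1260 * 2.5580
Result: 46.3663 kg


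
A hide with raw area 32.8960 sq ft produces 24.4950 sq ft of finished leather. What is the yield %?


Formula: Yield = finished / raw * 100
Substituting: Yield = 24.4950 / 32.8960 * 100
Result: 74.4619 %


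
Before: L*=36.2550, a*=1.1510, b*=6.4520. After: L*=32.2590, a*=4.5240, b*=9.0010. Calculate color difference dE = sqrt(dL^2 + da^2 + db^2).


dL = -3.9960, da = 3.3730, db = 2.5490
dE = sqrt((-3.9960)^2 + 3.3730^2 + 2.5490^2) = 5.8174


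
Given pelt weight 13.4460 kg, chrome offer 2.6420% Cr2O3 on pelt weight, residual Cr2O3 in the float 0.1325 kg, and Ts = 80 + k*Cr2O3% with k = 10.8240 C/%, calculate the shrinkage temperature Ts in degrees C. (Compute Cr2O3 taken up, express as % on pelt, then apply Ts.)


Offered = pelt * offer_pct / 100 = 13.4460 * 2.6420 / 100 = 0.3552 kg
Uptake = offered - residual = 0.3552 - 0.1325 = 0.2227 kg
Cr2O3% on pelt = uptake / pelt * 100 = 0.2227 / 13.4460 * 100 = 1.6566 %
Ts = 80 + k * Cr2O3% = 80 + 10.8240 * 1.6566 = 97.9308 C


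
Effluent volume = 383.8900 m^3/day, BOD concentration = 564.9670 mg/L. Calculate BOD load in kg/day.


Formula: BOD_load = volume * conc / 1000
Substituting: BOD_load = 383.8900 * 564.9670 / 1000
Result: 216.8852 kg/day


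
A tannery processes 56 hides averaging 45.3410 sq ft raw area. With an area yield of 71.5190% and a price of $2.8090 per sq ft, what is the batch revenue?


Raw_total = N * avg_area = 56 * 45.3410 = 2539.0960 sq ft
Finished = Raw_total * yield / 100 = 2539.0960 * 71.5190 / 100 = 1815.9361 sq ft
Value = Finished * price = 1815.9361 * 2.8090 = 5100.9644 $


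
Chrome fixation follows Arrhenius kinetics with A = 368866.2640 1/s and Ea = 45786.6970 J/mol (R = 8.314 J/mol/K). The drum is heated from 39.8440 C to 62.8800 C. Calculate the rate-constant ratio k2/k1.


T1 = 39.8440 + 273.15 = 312.9940 K; T2 = 62.8800 + 273.15 = 336.0300 K
k1 = A * exp(-Ea/(R*T1)) = 368866.2640 * exp(-45786.6970/(8.314*312.9940)) = 0.00842145 1/s
k2 = A * exp(-Ea/(R*T2)) = 368866.2640 * exp(-45786.6970/(8.314*336.0300)) = 0.0281343 1/s
k2/k1 = 0.0281343 / 0.00842145 = 3.3408


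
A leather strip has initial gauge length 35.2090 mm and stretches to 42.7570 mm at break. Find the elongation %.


Formula: Elongation = (Lf - L0) / L0 * 100
Substituting: Elongation = (42.7570 - 35.2090) / 35.2090 * 100
Result: 21.4377 %


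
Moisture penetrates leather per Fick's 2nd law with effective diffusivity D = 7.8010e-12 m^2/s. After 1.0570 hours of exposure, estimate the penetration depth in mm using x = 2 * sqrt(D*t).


t = 1.0570 hr * 3600 = 3805.2000 s
D * t = 7.8010e-12 * 3805.2000 = 2.9684e-08
x = 2 * sqrt(D*t) = 2 * sqrt(2.9684e-08) = 3.4458e-04 m = 0.3446 mm


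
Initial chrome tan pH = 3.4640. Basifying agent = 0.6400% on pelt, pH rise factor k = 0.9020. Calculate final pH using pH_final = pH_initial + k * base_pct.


Formula: pH_final = pH_initial + k * base_pct
Substituting: pH_final = 3.4640 + 0.9020 * 0.6400
Result: 4.0413


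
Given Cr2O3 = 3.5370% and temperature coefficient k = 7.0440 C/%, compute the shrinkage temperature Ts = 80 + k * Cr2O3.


Formula: Ts = 80 + k * Cr2O3
Substituting: Ts = 80 + 7.0440 * 3.5370
Result: 104.9146 C


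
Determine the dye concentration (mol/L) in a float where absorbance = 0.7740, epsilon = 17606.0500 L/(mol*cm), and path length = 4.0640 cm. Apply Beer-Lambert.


Formula: c = A / (epsilon * l)
Substituting: c = 0.7740 / (17606.0500 * 4.0640)
Result: 1.0817e-05 mol/L


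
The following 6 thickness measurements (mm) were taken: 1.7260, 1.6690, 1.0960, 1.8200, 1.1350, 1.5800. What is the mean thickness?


Formula: Average = sum / n
Substituting: Average = 9.0260 / 6
Result: 1.5043 mm


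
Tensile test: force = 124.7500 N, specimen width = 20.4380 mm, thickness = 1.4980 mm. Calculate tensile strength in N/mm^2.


Formula: TS = force / (width * thickness)
Substituting: TS = 124.7500 / (20.4380 * 1.4980)
Result: 4.0747 N/mm^2


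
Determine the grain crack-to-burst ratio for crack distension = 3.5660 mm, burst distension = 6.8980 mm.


Formula: Ratio = crack / burst
Substituting: Ratio = 3.5660 / 6.8980
Result: 0.5170


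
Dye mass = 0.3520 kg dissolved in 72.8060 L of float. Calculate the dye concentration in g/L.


Formula: Conc = dye_mass(kg) / volume(L) * 1000
Substituting: Conc = 0.3520 / 72.8060 * 1000
Result: 4.8348 g/L


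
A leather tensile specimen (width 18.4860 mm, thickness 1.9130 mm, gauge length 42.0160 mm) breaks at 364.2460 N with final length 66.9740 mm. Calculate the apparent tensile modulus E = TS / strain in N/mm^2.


TS = F / (w * t) = 364.2460 / (18.4860 * 1.9130) = 10.3000 N/mm^2
strain = (Lf - L0) / L0 = (66.9740 - 42.0160) / 42.0160 = 0.5940
E = TS / strain = 10.3000 / 0.5940 = 17.3397 N/mm^2


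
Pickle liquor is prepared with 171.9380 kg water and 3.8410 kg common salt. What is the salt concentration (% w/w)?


Formula: Conc = salt / (water + salt) * 100
Substituting: Conc = 3.8410 / (171.9380 + 3.8410) * 100
Result: 2.1851 %


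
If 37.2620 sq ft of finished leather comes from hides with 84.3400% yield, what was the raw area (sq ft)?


Formula: raw = finished * 100 / yield
Substituting: raw = 37.2620 * 100 / 84.3400
Result: 44.1807 sq ft


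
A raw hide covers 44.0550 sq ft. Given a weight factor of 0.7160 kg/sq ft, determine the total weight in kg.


Formula: Weight = area * weight_per_sqft
Substituting: Weight = 44.0550 * 0.7160
Result: 31.5434 kg


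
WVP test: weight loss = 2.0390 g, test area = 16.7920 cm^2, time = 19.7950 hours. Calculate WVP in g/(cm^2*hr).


Formula: WVP = loss / (area * time)
Substituting: WVP = 2.0390 / (16.7920 * 19.7950)
Result: 0.00613422 g/(cm^2*hr)


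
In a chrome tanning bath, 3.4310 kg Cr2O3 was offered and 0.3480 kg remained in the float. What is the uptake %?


Formula: Uptake = (offered - residual) / offered * 100
Substituting: Uptake = (3.4310 - 0.3480) / 3.4310 * 100
Result: 89.8572 %


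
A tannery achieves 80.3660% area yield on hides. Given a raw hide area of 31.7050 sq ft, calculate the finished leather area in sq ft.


Formula: finished = raw * yield / 100
Substituting: finished = 31.7050 * 80.3660 / 100
Result: 25.4800 sq ft


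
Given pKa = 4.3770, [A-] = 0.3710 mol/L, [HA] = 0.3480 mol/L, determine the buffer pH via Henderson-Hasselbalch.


ratio = [A-] / [HA] = 0.3710 / 0.3480 = 1.0661
log10(ratio) = 0.0277947
pH = pKa + log10(ratio) = 4.3770 + 0.0277947 = 4.4048


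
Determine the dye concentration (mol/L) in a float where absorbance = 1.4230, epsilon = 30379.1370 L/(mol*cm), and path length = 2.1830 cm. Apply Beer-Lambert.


Formula: c = A / (epsilon * l)
Substituting: c = 1.4230 / (30379.1370 * 2.1830)
Result: 2.1457e-05 mol/L


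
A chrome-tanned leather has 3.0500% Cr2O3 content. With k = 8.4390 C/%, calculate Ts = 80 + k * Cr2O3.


Formula: Ts = 80 + k * Cr2O3
Substituting: Ts = 80 + 8.4390 * 3.0500
Result: 105.7390 C


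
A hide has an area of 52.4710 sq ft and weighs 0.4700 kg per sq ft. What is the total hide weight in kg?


Formula: Weight = area * weight_per_sqft
Substituting: Weight = 52.4710 * 0.4700
Result: 24.6614 kg


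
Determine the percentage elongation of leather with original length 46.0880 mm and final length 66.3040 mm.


Formula: Elongation = (Lf - L0) / L0 * 100
Substituting: Elongation = (66.3040 - 46.0880) / 46.0880 * 100
Result: 43.8639 %


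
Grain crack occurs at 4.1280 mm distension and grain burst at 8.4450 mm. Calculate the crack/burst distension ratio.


Formula: Ratio = crack / burst
Substituting: Ratio = 4.1280 / 8.4450
Result: 0.4888


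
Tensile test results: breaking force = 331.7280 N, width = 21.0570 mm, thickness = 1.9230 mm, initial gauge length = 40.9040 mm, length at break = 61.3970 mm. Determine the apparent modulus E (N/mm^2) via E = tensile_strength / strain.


TS = F / (w * t) = 331.7280 / (21.0570 * 1.9230) = 8.1923 N/mm^2
strain = (Lf - L0) / L0 = (61.3970 - 40.9040) / 40.9040 = 0.5010
E = TS / strain = 8.1923 / 0.5010 = 16.3518 N/mm^2


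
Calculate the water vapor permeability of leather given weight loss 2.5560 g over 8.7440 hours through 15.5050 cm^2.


Formula: WVP = loss / (area * time)
Substituting: WVP = 2.5560 / (15.5050 * 8.7440)
Result: 0.0188529 g/(cm^2*hr)


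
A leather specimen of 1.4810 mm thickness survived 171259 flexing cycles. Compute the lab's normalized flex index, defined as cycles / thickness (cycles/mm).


Formula: Index = cycles / thickness
Substituting: Index = 171259 / 1.4810
Result: 115637.4072 cycles/mm


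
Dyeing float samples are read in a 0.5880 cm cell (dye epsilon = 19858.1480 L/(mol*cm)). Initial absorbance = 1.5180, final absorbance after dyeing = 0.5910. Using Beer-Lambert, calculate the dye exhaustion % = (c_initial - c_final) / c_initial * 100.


c_initial = A_i / (epsilon * l) = 1.5180 / (19858.1480 * 0.5880) = 1.3000e-04 mol/L
c_final = A_f / (epsilon * l) = 0.5910 / (19858.1480 * 0.5880) = 5.0614e-05 mol/L
Exhaustion = (c_initial - c_final) / c_initial * 100 = (1.3000e-04 - 5.0614e-05) / 1.3000e-04 * 100 = 61.0672 %


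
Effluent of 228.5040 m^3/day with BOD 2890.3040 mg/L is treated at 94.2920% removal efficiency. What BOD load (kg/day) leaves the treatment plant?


Load_in = volume * conc / 1000 = 228.5040 * 2890.3040 / 1000 = 660.4460 kg/day
Removed = Load_in * eff / 100 = 660.4460 * 94.2920 / 100 = 622.7478 kg/day
Load_out = Load_in - Removed = 660.4460 - 622.7478 = 37.6983 kg/day


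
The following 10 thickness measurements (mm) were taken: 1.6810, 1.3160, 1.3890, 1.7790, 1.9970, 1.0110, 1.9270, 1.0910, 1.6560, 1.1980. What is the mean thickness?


Formula: Average = sum / n
Substituting: Average = 15.0450 / 10
Result: 1.5045 mm


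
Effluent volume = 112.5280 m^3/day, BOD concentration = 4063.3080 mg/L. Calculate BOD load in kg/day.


Formula: BOD_load = volume * conc / 1000
Substituting: BOD_load = 112.5280 * 4063.3080 / 1000
Result: 457.2359 kg/day


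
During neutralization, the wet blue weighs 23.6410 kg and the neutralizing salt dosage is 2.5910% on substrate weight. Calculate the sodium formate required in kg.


Formula: Neutralizer = substrate * pct / 100
Substituting: Neutralizer = 23.6410 * 2.5910 / 100
Result: 0.6125 kg


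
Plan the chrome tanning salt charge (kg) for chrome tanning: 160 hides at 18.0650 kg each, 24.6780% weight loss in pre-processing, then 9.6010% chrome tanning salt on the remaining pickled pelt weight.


Total_raw = N * avg_wt = 160 * 18.0650 = 2890.4000 kg
Substrate = Total_raw * (1 - loss/100) = 2890.4000 * (1 - 24.6780/100) = 2177.1071 kg
Chrome = Substrate * pct / 100 = 2177.1071 * 9.6010 / 100 = 209.0241 kg


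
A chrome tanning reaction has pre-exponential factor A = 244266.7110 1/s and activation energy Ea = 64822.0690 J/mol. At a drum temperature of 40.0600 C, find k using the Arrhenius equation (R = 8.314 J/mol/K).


T_K = T_C + 273.15 = 40.0600 + 273.15 = 313.2100 K
exponent = -Ea / (R * T_K) = -64822.0690 / (8.314 * 313.2100) = -24.8930
k = A * exp(exponent) = 244266.7110 * exp(-24.8930) = 3.7755e-06 1/s


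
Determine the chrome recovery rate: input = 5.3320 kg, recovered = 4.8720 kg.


Formula: Recovery = recovered / input * 100
Substituting: Recovery = 4.8720 / 5.3320 * 100
Result: 91.3728 %


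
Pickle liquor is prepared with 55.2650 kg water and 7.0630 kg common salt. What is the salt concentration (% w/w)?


Formula: Conc = salt / (water + salt) * 100
Substituting: Conc = 7.0630 / (55.2650 + 7.0630) * 100
Result: 11.3320 %


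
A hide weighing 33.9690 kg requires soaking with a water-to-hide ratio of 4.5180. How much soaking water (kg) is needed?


Formula: Water = hide_weight * ratio
Substituting: Water = 33.9690 * 4.5180
Result: 153.4719 kg


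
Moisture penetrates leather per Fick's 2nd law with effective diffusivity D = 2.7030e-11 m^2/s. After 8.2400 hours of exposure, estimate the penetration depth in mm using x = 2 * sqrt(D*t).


t = 8.2400 hr * 3600 = 29664.0000 s
D * t = 2.7030e-11 * 29664.0000 = 8.0182e-07
x = 2 * sqrt(D*t) = 2 * sqrt(8.0182e-07) = 0.00179089 m = 1.7909 mm


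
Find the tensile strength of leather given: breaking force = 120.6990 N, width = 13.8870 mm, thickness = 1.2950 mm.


Formula: TS = force / (width * thickness)
Substituting: TS = 120.6990 / (13.8870 * 1.2950)
Result: 6.7116 N/mm^2


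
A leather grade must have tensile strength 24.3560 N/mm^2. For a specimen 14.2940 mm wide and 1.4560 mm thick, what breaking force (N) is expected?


Formula: F = TS * w * t
Substituting: F = 24.3560 * 14.2940 * 1.4560
Result: 506.8986 N


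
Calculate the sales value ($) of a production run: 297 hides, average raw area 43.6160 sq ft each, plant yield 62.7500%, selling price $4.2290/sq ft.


Raw_total = N * avg_area = 297 * 43.6160 = 12953.9520 sq ft
Finished = Raw_total * yield / 100 = 12953.9520 * 62.7500 / 100 = 8128.6049 sq ft
Value = Finished * price = 8128.6049 * 4.2290 = 34375.8700 $


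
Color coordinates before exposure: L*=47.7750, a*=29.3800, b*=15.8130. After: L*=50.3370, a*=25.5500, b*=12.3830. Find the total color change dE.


dL = 2.5620, da = -3.8300, db = -3.4300
dE = sqrt(2.5620^2 + (-3.8300)^2 + (-3.4300)^2) = 5.7444


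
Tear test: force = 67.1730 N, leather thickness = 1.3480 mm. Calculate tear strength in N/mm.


Formula: Tear strength = force / thickness
Substituting: Tear strength = 67.1730 / 1.3480
Result: 49.8316 N/mm


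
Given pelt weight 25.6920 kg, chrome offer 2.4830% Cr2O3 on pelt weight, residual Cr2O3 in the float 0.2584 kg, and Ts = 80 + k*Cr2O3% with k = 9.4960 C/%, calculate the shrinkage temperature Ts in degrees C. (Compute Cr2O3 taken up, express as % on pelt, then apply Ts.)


Offered = pelt * offer_pct / 100 = 25.6920 * 2.4830 / 100 = 0.6379 kg
Uptake = offered - residual = 0.6379 - 0.2584 = 0.3795 kg
Cr2O3% on pelt = uptake / pelt * 100 = 0.3795 / 25.6920 * 100 = 1.4772 %
Ts = 80 + k * Cr2O3% = 80 + 9.4960 * 1.4772 = 94.0279 C


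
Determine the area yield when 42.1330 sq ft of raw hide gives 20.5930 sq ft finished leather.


Formula: Yield = finished / raw * 100
Substituting: Yield = 20.5930 / 42.1330 * 100
Result: 48.8762 %


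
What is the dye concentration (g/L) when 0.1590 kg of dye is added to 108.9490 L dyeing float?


Formula: Conc = dye_mass(kg) / volume(L) * 1000
Substituting: Conc = 0.1590 / 108.9490 * 1000
Result: 1.4594 g/L


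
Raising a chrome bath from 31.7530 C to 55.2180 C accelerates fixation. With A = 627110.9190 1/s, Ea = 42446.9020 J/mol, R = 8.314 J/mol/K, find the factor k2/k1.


T1 = 31.7530 + 273.15 = 304.9030 K; T2 = 55.2180 + 273.15 = 328.3680 K
k1 = A * exp(-Ea/(R*T1)) = 627110.9190 * exp(-42446.9020/(8.314*304.9030)) = 0.033517 1/s
k2 = A * exp(-Ea/(R*T2)) = 627110.9190 * exp(-42446.9020/(8.314*328.3680)) = 0.1109 1/s
k2/k1 = 0.1109 / 0.033517 = 3.3087


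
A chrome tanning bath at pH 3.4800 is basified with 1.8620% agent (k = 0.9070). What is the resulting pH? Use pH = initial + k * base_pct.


Formula: pH_final = pH_initial + k * base_pct
Substituting: pH_final = 3.4800 + 0.9070 * 1.8620
Result: 5.1688
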